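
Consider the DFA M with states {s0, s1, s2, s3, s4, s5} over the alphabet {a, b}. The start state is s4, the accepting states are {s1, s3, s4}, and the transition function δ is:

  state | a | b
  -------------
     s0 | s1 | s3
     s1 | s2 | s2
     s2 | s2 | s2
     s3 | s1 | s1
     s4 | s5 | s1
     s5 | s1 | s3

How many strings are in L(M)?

6

The useful subgraph on states {s1, s3, s4, s5} is acyclic, so L(M) is finite; the longest accepting path visits 4 useful states, giving maximum string length 3.
Counting accepting paths from s4 by length: 1 of length 0, 1 of length 1, 2 of length 2, 2 of length 3. Total 6.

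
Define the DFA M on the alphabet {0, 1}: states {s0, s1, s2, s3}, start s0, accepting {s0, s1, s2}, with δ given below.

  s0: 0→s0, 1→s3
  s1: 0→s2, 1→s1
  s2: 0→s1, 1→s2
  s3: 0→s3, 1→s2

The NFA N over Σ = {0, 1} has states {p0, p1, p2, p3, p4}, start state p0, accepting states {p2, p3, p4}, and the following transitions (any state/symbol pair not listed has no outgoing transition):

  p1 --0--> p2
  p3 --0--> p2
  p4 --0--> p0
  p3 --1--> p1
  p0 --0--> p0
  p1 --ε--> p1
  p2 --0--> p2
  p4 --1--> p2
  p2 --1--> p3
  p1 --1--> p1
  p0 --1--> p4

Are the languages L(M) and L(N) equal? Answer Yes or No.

The empty string ε is accepted by M but rejected by N.
So L(M) ≠ L(N).

No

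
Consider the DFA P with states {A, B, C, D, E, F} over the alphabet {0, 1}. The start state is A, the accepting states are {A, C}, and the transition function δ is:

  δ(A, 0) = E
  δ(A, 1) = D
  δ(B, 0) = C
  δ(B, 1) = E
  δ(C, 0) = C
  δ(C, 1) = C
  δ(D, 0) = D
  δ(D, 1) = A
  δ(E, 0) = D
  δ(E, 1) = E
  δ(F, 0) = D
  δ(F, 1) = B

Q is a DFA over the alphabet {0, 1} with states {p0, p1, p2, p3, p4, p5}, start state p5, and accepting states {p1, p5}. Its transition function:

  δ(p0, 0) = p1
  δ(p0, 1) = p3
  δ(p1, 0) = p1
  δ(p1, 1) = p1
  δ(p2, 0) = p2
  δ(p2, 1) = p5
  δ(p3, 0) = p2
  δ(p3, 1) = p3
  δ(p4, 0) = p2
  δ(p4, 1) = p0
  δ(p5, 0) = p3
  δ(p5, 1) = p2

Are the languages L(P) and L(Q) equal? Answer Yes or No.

Exploring the product automaton P × Q from the start pair (A, p5), following both machines on each input symbol, reaches 3 state pairs: (A, p5), (E, p3), (D, p2).
P accepts in {A, C} and Q accepts in {p1, p5}. In every reachable pair the two components are either both accepting — (A, p5) — or both non-accepting, so no string is accepted by exactly one of the machines: L(P) \ L(Q) and L(Q) \ L(P) are both empty.
Hence every string is accepted by P iff it is accepted by Q, and the two languages coincide.

Yes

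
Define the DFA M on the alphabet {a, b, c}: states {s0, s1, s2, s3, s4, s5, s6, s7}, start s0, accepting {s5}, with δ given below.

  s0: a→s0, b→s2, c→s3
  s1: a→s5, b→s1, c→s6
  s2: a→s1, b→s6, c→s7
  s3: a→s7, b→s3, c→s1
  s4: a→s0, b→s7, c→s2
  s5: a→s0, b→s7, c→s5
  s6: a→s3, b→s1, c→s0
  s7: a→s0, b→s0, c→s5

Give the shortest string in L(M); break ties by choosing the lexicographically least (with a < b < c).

baa

A breadth-first search from s0 reaches an accepting state first via the path s0 → s2 → s1 → s5 on input baa.
No string of length < 3 is accepted (BFS exhausts all shorter strings without reaching an accepting state), and baa is the lexicographically least accepting string of length 3.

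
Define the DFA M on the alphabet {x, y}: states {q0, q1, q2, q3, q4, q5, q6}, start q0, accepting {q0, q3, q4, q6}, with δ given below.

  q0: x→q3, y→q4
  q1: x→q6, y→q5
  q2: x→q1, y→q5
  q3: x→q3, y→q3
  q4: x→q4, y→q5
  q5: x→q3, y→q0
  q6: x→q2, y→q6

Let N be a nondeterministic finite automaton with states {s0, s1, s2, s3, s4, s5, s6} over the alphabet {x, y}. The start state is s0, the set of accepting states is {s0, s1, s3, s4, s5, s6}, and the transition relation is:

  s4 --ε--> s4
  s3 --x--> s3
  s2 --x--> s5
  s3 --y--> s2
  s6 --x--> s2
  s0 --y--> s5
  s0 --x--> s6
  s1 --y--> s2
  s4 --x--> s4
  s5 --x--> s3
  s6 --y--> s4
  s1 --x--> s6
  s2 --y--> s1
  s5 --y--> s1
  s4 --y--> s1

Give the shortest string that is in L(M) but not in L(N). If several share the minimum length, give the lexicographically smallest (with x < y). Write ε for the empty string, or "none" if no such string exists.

The string xx is accepted by M but not by N.
No shorter string lies in the difference, and xx is the lexicographically first length-2 string in L(M) \ L(N).

xx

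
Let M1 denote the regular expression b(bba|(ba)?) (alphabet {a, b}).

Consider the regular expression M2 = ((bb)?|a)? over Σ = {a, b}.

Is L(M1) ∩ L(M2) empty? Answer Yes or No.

Converting the expression M1 to a DFA (subset construction, then merging equivalent states) gives the minimal DFA with states {r0, r1, r2, r3, r4, r5}, start state r0, accepting states {r2, r4} and transitions r0: a→r1, b→r2; r1: a→r1, b→r1; r2: a→r1, b→r3; r3: a→r4, b→r5; r4: a→r1, b→r1; r5: a→r4, b→r1.
Converting the expression M2 to a DFA (subset construction, then merging equivalent states) gives the minimal DFA with states {t0, t1, t2, t3}, start state t0, accepting states {t0, t1} and transitions t0: a→t1, b→t2; t1: a→t3, b→t3; t2: a→t3, b→t1; t3: a→t3, b→t3.
Exploring the product automaton M1 × M2 from the start pair (r0, t0), following both machines on each input symbol, reaches 7 state pairs: (r0, t0), (r1, t1), (r2, t2), (r1, t3), (r3, t1), (r4, t3), (r5, t3).
M1 accepts in {r2, r4} and M2 accepts in {t0, t1}; no reachable pair has both components accepting, so no string drives both machines to acceptance simultaneously and L(M1) ∩ L(M2) = ∅.
So no string is accepted by both, and the intersection is empty.

Yes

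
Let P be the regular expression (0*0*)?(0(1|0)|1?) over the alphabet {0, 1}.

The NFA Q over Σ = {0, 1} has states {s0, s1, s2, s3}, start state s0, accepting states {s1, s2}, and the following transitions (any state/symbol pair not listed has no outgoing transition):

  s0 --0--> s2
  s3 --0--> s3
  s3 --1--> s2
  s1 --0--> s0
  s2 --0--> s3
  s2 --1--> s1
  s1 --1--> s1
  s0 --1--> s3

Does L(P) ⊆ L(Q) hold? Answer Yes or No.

The empty string ε is in L(P) but not in L(Q).
So L(P) ⊄ L(Q).

No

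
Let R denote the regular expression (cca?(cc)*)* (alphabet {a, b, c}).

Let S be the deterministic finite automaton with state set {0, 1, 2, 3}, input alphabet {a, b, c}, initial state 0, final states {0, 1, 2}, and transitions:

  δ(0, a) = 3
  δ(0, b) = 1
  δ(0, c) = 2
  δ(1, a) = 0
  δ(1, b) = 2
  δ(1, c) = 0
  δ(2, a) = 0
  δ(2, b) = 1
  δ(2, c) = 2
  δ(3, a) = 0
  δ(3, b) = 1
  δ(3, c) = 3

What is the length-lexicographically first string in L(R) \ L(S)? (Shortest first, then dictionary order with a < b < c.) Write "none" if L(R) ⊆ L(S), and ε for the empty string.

none

Converting the expression R to a DFA (subset construction, then merging equivalent states) gives the minimal DFA with states {r0, r1, r2, r3}, start state r0, accepting states {r0, r3} and transitions r0: a→r1, b→r1, c→r2; r1: a→r1, b→r1, c→r1; r2: a→r1, b→r1, c→r3; r3: a→r0, b→r1, c→r2.
Exploring the product automaton R × S from the start pair (r0, 0), following both machines on each input symbol, reaches 7 state pairs: (r0, 0), (r1, 3), (r1, 1), (r2, 2), (r1, 0), (r1, 2), (r3, 2).
R accepts in {r0, r3} and S accepts in {0, 1, 2}. The reachable pairs whose R-component is accepting are (r0, 0), (r3, 2); in each of them the S-component is accepting too, so the product for L(R) \ L(S) (R-component accepting, S-component rejecting) has no reachable accepting pair and the difference is empty.
So every string accepted by R is also accepted by S: L(R) \ L(S) = ∅ and there is no such string.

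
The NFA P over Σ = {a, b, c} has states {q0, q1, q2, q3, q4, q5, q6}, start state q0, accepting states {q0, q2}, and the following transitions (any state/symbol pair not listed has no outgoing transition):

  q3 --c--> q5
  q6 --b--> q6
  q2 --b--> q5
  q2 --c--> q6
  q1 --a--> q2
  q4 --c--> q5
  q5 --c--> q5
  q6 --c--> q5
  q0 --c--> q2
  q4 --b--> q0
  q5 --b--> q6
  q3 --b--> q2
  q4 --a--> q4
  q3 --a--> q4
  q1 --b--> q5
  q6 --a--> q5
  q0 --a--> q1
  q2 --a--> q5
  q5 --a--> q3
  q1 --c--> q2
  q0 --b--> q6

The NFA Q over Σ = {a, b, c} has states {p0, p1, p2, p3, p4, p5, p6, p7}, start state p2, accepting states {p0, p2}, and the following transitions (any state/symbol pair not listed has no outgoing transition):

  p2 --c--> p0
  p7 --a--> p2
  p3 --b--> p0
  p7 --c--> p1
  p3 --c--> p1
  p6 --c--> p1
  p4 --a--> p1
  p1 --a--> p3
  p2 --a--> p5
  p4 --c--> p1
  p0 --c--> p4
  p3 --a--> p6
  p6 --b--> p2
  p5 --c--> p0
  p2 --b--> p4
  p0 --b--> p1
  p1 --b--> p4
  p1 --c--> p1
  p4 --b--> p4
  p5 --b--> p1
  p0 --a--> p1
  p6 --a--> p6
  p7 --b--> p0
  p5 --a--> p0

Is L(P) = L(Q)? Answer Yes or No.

Yes

Exploring the product automaton P × Q from the start pair (q0, p2), following both machines on each input symbol, reaches 7 state pairs: (q0, p2), (q1, p5), (q6, p4), (q2, p0), (q5, p1), (q3, p3), (q4, p6).
P accepts in {q0, q2} and Q accepts in {p0, p2}. In every reachable pair the two components are either both accepting — (q0, p2), (q2, p0) — or both non-accepting, so no string is accepted by exactly one of the machines: L(P) \ L(Q) and L(Q) \ L(P) are both empty.
Hence every string is accepted by P iff it is accepted by Q, and the two languages coincide.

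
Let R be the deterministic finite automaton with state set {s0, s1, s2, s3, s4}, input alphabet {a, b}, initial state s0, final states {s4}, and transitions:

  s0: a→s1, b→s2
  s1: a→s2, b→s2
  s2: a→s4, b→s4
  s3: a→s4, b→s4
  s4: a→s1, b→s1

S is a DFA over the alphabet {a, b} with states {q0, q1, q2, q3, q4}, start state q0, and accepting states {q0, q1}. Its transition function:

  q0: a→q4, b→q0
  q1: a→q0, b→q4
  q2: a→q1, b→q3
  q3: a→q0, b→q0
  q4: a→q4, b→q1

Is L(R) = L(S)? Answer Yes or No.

The string ba is accepted by R but rejected by S.
So L(R) ≠ L(S).

No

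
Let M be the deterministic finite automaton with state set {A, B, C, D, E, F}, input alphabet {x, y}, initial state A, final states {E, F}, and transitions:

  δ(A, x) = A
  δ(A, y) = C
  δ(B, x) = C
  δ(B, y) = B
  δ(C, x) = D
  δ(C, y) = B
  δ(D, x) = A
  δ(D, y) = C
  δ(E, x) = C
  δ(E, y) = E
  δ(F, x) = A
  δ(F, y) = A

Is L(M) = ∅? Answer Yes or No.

Yes

The states reachable from the start state are {A, B, C, D}.
None of the accepting states {E, F} is reachable, so no string is accepted and L(M) = ∅.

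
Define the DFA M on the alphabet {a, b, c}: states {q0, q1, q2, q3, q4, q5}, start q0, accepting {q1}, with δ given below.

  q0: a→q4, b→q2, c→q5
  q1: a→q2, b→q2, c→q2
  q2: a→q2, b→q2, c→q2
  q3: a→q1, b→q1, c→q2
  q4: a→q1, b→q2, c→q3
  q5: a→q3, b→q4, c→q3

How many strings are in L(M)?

The useful subgraph on states {q0, q1, q3, q4, q5} is acyclic, so L(M) is finite; the longest accepting path visits 5 useful states, giving maximum string length 4.
Counting accepting paths from q0 by length: 1 of length 2, 7 of length 3, 2 of length 4. Total 10.

10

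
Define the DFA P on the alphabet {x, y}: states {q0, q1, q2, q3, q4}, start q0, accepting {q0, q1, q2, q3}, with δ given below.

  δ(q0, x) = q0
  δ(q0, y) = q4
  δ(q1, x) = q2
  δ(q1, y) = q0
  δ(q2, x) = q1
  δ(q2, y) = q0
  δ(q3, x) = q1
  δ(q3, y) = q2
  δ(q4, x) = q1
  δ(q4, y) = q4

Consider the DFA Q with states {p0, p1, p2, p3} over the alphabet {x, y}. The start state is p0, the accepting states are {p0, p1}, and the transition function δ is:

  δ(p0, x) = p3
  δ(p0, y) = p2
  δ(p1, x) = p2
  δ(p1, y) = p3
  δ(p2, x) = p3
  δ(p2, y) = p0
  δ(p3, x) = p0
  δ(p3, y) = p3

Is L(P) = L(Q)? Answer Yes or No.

The string x is accepted by P but rejected by Q.
So L(P) ≠ L(Q).

No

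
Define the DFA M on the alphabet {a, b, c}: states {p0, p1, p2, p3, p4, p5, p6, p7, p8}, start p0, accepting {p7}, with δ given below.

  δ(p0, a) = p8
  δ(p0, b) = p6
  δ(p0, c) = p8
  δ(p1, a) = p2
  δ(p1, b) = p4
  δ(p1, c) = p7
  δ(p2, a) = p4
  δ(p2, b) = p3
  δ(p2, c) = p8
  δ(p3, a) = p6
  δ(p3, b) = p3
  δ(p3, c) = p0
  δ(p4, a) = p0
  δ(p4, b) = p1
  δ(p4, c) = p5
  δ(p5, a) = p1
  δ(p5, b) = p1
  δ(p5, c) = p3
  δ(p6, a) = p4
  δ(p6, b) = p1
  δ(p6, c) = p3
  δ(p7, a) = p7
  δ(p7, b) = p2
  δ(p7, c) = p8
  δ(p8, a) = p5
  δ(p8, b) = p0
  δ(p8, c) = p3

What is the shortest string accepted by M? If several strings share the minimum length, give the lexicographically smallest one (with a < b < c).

A breadth-first search from p0 reaches an accepting state first via the path p0 → p6 → p1 → p7 on input bbc.
No string of length < 3 is accepted (BFS exhausts all shorter strings without reaching an accepting state), and bbc is the lexicographically least accepting string of length 3.

bbc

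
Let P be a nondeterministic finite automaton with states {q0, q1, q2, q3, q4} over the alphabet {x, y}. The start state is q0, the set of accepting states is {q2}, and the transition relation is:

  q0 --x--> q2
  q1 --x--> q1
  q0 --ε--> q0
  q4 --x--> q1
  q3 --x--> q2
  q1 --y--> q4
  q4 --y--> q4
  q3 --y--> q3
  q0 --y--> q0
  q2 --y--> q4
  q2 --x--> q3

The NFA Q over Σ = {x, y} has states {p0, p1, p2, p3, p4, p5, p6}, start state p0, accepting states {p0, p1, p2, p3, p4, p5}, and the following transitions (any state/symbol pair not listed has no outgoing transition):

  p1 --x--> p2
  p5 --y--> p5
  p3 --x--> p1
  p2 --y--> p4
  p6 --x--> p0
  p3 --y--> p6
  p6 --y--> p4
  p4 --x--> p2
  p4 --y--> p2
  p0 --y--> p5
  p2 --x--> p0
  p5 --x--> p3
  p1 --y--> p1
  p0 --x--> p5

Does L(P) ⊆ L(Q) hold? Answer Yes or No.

Exploring the product automaton P × Q from the start pair (q0, p0), following both machines on each input symbol, reaches 24 state pairs: (q0, p0), (q2, p5), (q0, p5), (q3, p3), (q4, p5), (q2, p3), (q2, p1), (q3, p6), (q1, p3), (q3, p1), (q4, p6), (q3, p2), (q4, p1), (q2, p0), (q3, p4), (q1, p1), (q2, p2), (q1, p0), (q4, p4), (q1, p2), (q3, p5), (q3, p0), (q1, p5), (q4, p2).
P accepts in {q2} and Q accepts in {p0, p1, p2, p3, p4, p5}. The reachable pairs whose P-component is accepting are (q2, p5), (q2, p3), (q2, p1), (q2, p0), (q2, p2); in each of them the Q-component is accepting too, so the product for L(P) \ L(Q) (P-component accepting, Q-component rejecting) has no reachable accepting pair and the difference is empty.
Hence every string in L(P) is also in L(Q).

Yes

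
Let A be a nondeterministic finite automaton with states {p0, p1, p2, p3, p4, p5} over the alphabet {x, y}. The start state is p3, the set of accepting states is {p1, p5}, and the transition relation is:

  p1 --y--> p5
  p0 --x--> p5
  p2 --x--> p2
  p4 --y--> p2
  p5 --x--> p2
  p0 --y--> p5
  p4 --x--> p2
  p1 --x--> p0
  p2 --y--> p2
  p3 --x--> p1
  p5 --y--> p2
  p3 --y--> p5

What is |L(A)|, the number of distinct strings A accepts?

The useful subgraph on states {p0, p1, p3, p5} is acyclic, so L(A) is finite; the longest accepting path visits 4 useful states, giving maximum string length 3.
Counting accepting paths from p3 by length: 2 of length 1, 1 of length 2, 2 of length 3. Total 5.

5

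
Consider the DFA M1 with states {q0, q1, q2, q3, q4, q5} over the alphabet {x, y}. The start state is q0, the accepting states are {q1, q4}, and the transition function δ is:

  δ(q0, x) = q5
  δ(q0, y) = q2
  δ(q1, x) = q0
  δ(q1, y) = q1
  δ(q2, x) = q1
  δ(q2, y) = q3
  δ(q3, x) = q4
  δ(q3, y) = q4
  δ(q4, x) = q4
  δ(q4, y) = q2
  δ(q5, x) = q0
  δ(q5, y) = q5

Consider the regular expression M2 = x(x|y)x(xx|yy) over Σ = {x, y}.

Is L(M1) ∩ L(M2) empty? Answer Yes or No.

Converting the expression M2 to a DFA (subset construction, then merging equivalent states) gives the minimal DFA with states {r0, r1, r2, r3, r4, r5, r6, r7}, start state r0, accepting states {r7} and transitions r0: x→r1, y→r2; r1: x→r3, y→r3; r2: x→r2, y→r2; r3: x→r4, y→r2; r4: x→r5, y→r6; r5: x→r7, y→r2; r6: x→r2, y→r7; r7: x→r2, y→r2.
Exploring the product automaton M1 × M2 from the start pair (q0, r0), following both machines on each input symbol, reaches 19 state pairs: (q0, r0), (q5, r1), (q2, r2), (q0, r3), (q5, r3), (q1, r2), (q3, r2), (q5, r4), (q0, r4), (q5, r2), (q0, r2), (q4, r2), (q0, r5), (q5, r6), (q5, r5), (q2, r6), (q5, r7), (q0, r7), (q3, r7).
M1 accepts in {q1, q4} and M2 accepts in {r7}; no reachable pair has both components accepting, so no string drives both machines to acceptance simultaneously and L(M1) ∩ L(M2) = ∅.
So no string is accepted by both, and the intersection is empty.

Yes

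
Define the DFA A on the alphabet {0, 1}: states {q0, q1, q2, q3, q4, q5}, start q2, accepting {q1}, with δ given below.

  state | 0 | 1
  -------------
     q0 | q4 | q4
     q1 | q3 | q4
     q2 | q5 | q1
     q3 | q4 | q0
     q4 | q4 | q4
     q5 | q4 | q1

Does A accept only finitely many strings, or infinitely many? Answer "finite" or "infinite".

The useful states (reachable from q2 and able to reach an accepting state) are {q1, q2, q5}.
Restricted to these states the transition graph has no cycle, so every accepting path has bounded length and L is finite.

finite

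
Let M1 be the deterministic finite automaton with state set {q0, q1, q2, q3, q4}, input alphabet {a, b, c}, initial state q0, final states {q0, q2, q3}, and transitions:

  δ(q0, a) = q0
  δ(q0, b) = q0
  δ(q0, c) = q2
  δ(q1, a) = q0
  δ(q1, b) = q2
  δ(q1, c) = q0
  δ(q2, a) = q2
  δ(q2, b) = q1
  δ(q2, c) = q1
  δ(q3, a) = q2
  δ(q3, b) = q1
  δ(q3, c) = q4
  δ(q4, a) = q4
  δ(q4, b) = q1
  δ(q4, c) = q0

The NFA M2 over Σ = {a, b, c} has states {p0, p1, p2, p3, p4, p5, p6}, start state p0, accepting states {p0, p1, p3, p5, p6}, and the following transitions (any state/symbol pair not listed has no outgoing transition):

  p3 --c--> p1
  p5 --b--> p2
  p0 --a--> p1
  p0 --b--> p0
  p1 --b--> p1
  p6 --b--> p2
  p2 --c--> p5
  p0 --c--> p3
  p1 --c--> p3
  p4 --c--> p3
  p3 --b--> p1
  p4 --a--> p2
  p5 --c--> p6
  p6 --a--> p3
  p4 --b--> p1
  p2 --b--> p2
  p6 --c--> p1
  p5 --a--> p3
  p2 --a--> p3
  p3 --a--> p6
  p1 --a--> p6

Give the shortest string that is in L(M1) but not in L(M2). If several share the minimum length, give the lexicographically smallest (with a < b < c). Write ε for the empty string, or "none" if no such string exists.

aab

The string aab is accepted by M1 but not by M2.
No shorter string lies in the difference, and aab is the lexicographically first length-3 string in L(M1) \ L(M2).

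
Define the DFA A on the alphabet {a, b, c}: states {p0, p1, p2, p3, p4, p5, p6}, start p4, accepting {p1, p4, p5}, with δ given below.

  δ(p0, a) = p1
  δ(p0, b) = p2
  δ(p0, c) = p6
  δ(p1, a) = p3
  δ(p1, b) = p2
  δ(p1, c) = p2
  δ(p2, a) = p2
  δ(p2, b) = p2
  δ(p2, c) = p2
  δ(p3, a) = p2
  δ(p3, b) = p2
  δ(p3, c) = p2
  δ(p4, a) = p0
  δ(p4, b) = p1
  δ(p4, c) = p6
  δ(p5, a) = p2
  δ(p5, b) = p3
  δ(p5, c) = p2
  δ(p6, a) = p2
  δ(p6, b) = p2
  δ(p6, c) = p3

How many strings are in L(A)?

The useful subgraph on states {p0, p1, p4} is acyclic, so L(A) is finite; the longest accepting path visits 3 useful states, giving maximum string length 2.
Counting accepting paths from p4 by length: 1 of length 0, 1 of length 1, 1 of length 2. Total 3.

3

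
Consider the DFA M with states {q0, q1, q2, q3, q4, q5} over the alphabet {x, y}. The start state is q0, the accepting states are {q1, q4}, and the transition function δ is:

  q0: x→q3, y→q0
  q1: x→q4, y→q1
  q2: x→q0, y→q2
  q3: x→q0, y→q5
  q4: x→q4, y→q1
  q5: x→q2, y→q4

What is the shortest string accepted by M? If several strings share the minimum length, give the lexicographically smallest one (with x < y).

A breadth-first search from q0 reaches an accepting state first via the path q0 → q3 → q5 → q4 on input xyy.
No string of length < 3 is accepted (BFS exhausts all shorter strings without reaching an accepting state), and xyy is the lexicographically least accepting string of length 3.

xyy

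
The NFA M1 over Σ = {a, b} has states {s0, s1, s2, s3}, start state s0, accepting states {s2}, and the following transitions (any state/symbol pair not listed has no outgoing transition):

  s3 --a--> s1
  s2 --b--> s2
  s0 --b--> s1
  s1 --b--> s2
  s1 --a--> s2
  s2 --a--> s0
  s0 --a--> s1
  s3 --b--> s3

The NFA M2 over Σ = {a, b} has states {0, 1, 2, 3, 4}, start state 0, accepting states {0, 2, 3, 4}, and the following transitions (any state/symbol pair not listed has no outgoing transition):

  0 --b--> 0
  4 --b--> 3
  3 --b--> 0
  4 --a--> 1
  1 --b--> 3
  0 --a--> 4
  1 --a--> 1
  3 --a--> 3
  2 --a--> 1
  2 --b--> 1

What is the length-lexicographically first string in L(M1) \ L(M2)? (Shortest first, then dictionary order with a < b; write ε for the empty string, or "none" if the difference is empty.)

aa

The string aa is accepted by M1 but not by M2.
No shorter string lies in the difference, and aa is the lexicographically first length-2 string in L(M1) \ L(M2).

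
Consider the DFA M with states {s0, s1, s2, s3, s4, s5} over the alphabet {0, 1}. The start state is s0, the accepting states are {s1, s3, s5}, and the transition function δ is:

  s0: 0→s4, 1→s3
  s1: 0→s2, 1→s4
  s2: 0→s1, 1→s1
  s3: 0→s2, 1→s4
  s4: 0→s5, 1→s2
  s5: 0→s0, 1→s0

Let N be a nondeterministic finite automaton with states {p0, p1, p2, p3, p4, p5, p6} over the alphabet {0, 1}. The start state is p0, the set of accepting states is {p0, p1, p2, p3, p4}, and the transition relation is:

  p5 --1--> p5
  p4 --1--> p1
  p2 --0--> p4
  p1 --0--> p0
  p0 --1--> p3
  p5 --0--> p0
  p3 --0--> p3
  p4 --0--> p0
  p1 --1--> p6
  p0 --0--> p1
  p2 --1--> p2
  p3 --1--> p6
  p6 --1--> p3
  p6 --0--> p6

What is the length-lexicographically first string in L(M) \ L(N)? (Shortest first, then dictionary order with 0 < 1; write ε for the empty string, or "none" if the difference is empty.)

010

The string 010 is accepted by M but not by N.
No shorter string lies in the difference, and 010 is the lexicographically first length-3 string in L(M) \ L(N).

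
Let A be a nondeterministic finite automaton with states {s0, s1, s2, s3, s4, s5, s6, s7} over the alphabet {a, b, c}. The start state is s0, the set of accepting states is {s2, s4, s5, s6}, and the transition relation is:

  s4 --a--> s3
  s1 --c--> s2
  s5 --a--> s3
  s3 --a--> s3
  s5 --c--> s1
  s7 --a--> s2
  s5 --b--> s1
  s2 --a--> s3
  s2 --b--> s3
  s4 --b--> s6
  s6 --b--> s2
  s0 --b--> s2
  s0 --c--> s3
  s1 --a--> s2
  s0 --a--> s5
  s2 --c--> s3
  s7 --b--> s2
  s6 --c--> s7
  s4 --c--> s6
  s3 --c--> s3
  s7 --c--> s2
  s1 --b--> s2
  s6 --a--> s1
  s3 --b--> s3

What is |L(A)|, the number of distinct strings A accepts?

The useful subgraph on states {s0, s1, s2, s5} is acyclic, so L(A) is finite; the longest accepting path visits 4 useful states, giving maximum string length 3.
Counting accepting paths from s0 by length: 2 of length 1, 6 of length 3. Total 8.

8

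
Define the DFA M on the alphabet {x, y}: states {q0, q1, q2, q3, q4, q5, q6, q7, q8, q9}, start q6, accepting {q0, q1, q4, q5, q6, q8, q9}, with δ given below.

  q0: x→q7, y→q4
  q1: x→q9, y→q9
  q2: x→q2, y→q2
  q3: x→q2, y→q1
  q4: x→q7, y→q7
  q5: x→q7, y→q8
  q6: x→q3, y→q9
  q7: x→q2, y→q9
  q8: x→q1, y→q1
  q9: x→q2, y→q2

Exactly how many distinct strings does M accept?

5

The useful subgraph on states {q1, q3, q6, q9} is acyclic, so L(M) is finite; the longest accepting path visits 4 useful states, giving maximum string length 3.
Counting accepting paths from q6 by length: 1 of length 0, 1 of length 1, 1 of length 2, 2 of length 3. Total 5.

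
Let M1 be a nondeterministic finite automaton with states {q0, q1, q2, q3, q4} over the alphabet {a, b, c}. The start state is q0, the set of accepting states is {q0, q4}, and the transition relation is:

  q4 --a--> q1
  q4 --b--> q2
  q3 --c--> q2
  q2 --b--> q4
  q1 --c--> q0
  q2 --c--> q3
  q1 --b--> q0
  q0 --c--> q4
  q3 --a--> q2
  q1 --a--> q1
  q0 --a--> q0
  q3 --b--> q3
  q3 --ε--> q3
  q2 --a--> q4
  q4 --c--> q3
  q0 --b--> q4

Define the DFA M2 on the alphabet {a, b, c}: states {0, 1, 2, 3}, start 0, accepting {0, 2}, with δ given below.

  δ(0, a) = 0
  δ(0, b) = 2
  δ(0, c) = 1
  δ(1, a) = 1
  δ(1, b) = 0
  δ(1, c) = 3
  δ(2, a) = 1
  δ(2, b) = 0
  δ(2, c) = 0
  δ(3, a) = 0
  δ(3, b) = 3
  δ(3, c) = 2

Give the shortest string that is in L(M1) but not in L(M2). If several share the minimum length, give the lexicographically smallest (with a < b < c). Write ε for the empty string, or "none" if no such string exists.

c

The string c is accepted by M1 but not by M2.
No shorter string lies in the difference, and c is the lexicographically first length-1 string in L(M1) \ L(M2).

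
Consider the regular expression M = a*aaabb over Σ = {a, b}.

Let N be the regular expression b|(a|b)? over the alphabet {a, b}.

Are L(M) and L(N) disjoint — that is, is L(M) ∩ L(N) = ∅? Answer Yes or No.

Converting the expression M to a DFA (subset construction, then merging equivalent states) gives the minimal DFA with states {m0, m1, m2, m3, m4, m5, m6}, start state m0, accepting states {m6} and transitions m0: a→m1, b→m2; m1: a→m3, b→m2; m2: a→m2, b→m2; m3: a→m4, b→m2; m4: a→m4, b→m5; m5: a→m2, b→m6; m6: a→m2, b→m2.
Converting the expression N to a DFA (subset construction, then merging equivalent states) gives the minimal DFA with states {n0, n1, n2}, start state n0, accepting states {n0, n1} and transitions n0: a→n1, b→n1; n1: a→n2, b→n2; n2: a→n2, b→n2.
Exploring the product automaton M × N from the start pair (m0, n0), following both machines on each input symbol, reaches 8 state pairs: (m0, n0), (m1, n1), (m2, n1), (m3, n2), (m2, n2), (m4, n2), (m5, n2), (m6, n2).
M accepts in {m6} and N accepts in {n0, n1}; no reachable pair has both components accepting, so no string drives both machines to acceptance simultaneously and L(M) ∩ L(N) = ∅.
So no string is accepted by both, and the intersection is empty.

Yes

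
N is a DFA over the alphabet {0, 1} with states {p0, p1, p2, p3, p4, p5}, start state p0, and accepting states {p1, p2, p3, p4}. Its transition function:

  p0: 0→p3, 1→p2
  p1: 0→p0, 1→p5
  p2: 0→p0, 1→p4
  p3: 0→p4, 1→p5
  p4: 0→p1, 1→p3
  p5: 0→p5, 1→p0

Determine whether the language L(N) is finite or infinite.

State p0 is reachable from the start and can reach an accepting state, and it lies on the cycle p0 → p2 → p0.
Traversing that cycle any number of times yields accepted strings of unbounded length, so the language is infinite.

infinite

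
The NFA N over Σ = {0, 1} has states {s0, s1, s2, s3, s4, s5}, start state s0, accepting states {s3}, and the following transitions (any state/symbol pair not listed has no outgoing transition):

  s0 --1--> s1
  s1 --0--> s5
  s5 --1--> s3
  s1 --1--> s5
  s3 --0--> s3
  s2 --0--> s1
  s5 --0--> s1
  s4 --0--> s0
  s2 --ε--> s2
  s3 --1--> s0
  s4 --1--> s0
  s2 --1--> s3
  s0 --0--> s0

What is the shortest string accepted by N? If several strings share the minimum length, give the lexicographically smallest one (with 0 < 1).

A breadth-first search from s0 reaches an accepting state first via the path s0 → s1 → s5 → s3 on input 101.
No string of length < 3 is accepted (BFS exhausts all shorter strings without reaching an accepting state), and 101 is the lexicographically least accepting string of length 3.

101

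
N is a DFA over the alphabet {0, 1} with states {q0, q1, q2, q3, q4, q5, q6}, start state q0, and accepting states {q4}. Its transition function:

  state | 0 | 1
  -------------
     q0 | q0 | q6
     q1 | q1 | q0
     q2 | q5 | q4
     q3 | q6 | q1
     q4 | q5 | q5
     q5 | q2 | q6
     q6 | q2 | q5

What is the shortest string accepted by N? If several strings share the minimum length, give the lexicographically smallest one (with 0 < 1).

101

A breadth-first search from q0 reaches an accepting state first via the path q0 → q6 → q2 → q4 on input 101.
No string of length < 3 is accepted (BFS exhausts all shorter strings without reaching an accepting state), and 101 is the lexicographically least accepting string of length 3.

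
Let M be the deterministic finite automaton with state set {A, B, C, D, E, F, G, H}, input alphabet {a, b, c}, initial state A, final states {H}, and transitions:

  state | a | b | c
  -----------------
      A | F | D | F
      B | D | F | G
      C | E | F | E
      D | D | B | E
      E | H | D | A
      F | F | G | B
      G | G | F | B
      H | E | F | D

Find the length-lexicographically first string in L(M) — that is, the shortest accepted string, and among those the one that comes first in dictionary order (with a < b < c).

bca

A breadth-first search from A reaches an accepting state first via the path A → D → E → H on input bca.
No string of length < 3 is accepted (BFS exhausts all shorter strings without reaching an accepting state), and bca is the lexicographically least accepting string of length 3.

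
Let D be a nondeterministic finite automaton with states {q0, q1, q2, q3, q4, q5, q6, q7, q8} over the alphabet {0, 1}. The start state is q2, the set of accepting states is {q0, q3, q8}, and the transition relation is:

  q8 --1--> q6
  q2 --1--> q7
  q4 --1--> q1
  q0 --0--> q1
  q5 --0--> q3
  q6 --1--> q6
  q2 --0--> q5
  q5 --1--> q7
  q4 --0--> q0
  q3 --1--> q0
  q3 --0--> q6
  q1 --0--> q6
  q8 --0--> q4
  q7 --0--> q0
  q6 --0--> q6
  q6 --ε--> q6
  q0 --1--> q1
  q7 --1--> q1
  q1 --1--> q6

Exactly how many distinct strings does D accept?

4

The useful subgraph on states {q0, q2, q3, q5, q7} is acyclic, so L(D) is finite; the longest accepting path visits 4 useful states, giving maximum string length 3.
Counting accepting paths from q2 by length: 2 of length 2, 2 of length 3. Total 4.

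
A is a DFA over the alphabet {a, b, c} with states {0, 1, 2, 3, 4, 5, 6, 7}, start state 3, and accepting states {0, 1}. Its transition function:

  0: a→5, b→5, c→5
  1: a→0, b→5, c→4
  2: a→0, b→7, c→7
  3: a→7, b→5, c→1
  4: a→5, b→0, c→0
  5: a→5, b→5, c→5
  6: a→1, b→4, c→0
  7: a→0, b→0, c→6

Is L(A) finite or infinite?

finite

The useful states (reachable from 3 and able to reach an accepting state) are {0, 1, 3, 4, 6, 7}.
Restricted to these states the transition graph has no cycle, so every accepting path has bounded length and L is finite.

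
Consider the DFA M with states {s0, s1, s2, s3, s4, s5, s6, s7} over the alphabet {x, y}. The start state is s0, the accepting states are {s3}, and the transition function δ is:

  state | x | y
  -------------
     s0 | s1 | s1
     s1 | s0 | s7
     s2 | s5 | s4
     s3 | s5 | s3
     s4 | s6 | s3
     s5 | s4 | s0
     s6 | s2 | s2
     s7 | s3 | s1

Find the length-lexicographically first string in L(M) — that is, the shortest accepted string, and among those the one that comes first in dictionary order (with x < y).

A breadth-first search from s0 reaches an accepting state first via the path s0 → s1 → s7 → s3 on input xyx.
No string of length < 3 is accepted (BFS exhausts all shorter strings without reaching an accepting state), and xyx is the lexicographically least accepting string of length 3.

xyx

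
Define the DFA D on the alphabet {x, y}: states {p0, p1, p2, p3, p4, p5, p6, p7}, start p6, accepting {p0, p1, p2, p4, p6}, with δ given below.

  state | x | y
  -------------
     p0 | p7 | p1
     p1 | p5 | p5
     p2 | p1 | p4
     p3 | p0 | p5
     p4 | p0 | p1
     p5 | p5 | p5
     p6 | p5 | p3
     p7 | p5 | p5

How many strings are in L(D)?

The useful subgraph on states {p0, p1, p3, p6} is acyclic, so L(D) is finite; the longest accepting path visits 4 useful states, giving maximum string length 3.
Counting accepting paths from p6 by length: 1 of length 0, 1 of length 2, 1 of length 3. Total 3.

3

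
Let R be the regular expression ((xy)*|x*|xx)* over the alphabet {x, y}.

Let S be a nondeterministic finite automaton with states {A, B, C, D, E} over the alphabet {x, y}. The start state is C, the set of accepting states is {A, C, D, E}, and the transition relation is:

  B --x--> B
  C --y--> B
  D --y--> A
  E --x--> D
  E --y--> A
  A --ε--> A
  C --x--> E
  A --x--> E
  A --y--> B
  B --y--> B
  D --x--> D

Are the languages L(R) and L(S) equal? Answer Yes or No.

Yes

Converting the expression R to a DFA (subset construction, then merging equivalent states) gives the minimal DFA with states {r0, r1, r2}, start state r0, accepting states {r0, r1} and transitions r0: x→r1, y→r2; r1: x→r1, y→r0; r2: x→r2, y→r2.
Exploring the product automaton R × S from the start pair (r0, C), following both machines on each input symbol, reaches 5 state pairs: (r0, C), (r1, E), (r2, B), (r1, D), (r0, A).
R accepts in {r0, r1} and S accepts in {A, C, D, E}. In every reachable pair the two components are either both accepting — (r0, C), (r1, E), (r1, D), (r0, A) — or both non-accepting, so no string is accepted by exactly one of the machines: L(R) \ L(S) and L(S) \ L(R) are both empty.
Hence every string is accepted by R iff it is accepted by S, and the two languages coincide.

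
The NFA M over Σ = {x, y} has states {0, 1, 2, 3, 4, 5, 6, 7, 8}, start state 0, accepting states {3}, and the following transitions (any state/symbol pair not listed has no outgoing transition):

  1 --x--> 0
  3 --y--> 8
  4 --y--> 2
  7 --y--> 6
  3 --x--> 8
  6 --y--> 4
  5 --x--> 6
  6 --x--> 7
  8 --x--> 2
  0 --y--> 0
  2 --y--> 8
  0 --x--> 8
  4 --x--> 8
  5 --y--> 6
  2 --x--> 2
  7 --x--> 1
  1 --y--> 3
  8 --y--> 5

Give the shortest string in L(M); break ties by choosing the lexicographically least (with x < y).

xyxxxy

A breadth-first search from 0 reaches an accepting state first via the path 0 → 8 → 5 → 6 → 7 → 1 → 3 on input xyxxxy.
No string of length < 6 is accepted (BFS exhausts all shorter strings without reaching an accepting state), and xyxxxy is the lexicographically least accepting string of length 6.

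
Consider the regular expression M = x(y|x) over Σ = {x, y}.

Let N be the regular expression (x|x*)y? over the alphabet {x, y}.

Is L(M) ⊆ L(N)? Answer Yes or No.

Yes

Converting the expression M to a DFA (subset construction, then merging equivalent states) gives the minimal DFA with states {m0, m1, m2, m3}, start state m0, accepting states {m3} and transitions m0: x→m1, y→m2; m1: x→m3, y→m3; m2: x→m2, y→m2; m3: x→m2, y→m2.
Converting the expression N to a DFA (subset construction, then merging equivalent states) gives the minimal DFA with states {n0, n1, n2}, start state n0, accepting states {n0, n1} and transitions n0: x→n0, y→n1; n1: x→n2, y→n2; n2: x→n2, y→n2.
Exploring the product automaton M × N from the start pair (m0, n0), following both machines on each input symbol, reaches 7 state pairs: (m0, n0), (m1, n0), (m2, n1), (m3, n0), (m3, n1), (m2, n2), (m2, n0).
M accepts in {m3} and N accepts in {n0, n1}. The reachable pairs whose M-component is accepting are (m3, n0), (m3, n1); in each of them the N-component is accepting too, so the product for L(M) \ L(N) (M-component accepting, N-component rejecting) has no reachable accepting pair and the difference is empty.
Hence every string in L(M) is also in L(N).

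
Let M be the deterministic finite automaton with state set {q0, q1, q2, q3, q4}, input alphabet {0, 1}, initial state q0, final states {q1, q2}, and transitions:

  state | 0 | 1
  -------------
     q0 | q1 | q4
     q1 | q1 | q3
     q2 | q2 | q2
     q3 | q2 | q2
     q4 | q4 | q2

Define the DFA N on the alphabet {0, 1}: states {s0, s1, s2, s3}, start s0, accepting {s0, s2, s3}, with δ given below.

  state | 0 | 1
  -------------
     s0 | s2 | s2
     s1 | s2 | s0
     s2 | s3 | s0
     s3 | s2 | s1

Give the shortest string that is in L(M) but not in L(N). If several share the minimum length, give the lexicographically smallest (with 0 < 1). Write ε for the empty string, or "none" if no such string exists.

101

The string 101 is accepted by M but not by N.
No shorter string lies in the difference, and 101 is the lexicographically first length-3 string in L(M) \ L(N).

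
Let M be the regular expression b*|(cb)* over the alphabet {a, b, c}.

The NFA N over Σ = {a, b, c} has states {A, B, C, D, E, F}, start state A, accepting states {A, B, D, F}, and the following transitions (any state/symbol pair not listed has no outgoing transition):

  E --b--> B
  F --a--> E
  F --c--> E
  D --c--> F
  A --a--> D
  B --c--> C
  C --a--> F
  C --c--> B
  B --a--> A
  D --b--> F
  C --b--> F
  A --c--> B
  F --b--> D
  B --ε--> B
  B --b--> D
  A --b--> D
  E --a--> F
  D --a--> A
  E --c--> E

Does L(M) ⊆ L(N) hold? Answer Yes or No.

Converting the expression M to a DFA (subset construction, then merging equivalent states) gives the minimal DFA with states {m0, m1, m2, m3, m4}, start state m0, accepting states {m0, m2, m4} and transitions m0: a→m1, b→m2, c→m3; m1: a→m1, b→m1, c→m1; m2: a→m1, b→m2, c→m1; m3: a→m1, b→m4, c→m1; m4: a→m1, b→m1, c→m3.
Exploring the product automaton M × N from the start pair (m0, A), following both machines on each input symbol, reaches 12 state pairs: (m0, A), (m1, D), (m2, D), (m3, B), (m1, A), (m1, F), (m2, F), (m4, D), (m1, C), (m1, B), (m1, E), (m3, F).
M accepts in {m0, m2, m4} and N accepts in {A, B, D, F}. The reachable pairs whose M-component is accepting are (m0, A), (m2, D), (m2, F), (m4, D); in each of them the N-component is accepting too, so the product for L(M) \ L(N) (M-component accepting, N-component rejecting) has no reachable accepting pair and the difference is empty.
Hence every string in L(M) is also in L(N).

Yes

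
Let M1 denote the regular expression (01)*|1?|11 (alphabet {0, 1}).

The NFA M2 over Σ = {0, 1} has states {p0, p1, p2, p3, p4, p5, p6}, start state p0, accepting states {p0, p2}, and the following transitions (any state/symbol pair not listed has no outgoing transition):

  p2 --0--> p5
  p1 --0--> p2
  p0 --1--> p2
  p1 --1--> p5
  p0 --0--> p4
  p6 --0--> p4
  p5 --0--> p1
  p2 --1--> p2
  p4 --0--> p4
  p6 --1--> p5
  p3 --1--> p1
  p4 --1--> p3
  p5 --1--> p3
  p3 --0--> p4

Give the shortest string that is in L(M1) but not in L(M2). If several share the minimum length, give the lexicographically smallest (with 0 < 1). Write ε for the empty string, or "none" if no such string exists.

The string 01 is accepted by M1 but not by M2.
No shorter string lies in the difference, and 01 is the lexicographically first length-2 string in L(M1) \ L(M2).

01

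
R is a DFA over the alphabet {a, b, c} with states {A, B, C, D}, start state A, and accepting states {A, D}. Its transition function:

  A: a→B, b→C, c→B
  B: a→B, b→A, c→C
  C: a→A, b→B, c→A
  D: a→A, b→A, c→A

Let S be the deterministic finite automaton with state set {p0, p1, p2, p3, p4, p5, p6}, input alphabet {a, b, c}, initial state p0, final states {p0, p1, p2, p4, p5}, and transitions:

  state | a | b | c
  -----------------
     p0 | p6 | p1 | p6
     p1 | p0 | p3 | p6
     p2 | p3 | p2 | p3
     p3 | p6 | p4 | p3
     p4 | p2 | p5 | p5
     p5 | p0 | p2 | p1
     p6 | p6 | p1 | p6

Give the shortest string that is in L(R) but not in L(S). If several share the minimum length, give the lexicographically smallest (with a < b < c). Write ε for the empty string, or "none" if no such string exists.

The string bc is accepted by R but not by S.
No shorter string lies in the difference, and bc is the lexicographically first length-2 string in L(R) \ L(S).

bc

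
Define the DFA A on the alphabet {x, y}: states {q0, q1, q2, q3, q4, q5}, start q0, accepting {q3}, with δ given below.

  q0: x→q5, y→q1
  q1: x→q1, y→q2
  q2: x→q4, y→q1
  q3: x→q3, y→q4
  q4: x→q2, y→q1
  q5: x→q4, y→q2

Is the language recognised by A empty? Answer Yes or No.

Yes

The states reachable from the start state are {q0, q1, q2, q4, q5}.
None of the accepting states {q3} is reachable, so no string is accepted and L(A) = ∅.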